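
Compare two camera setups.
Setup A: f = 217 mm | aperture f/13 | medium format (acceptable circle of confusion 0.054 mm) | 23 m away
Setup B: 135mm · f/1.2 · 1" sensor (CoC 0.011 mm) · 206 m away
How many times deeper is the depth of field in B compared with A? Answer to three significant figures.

Setup A: H = 217²/(13×0.054) + 217 ≈ 67295.3 mm; DoF = Df − Dn = 34830 − 17169 ≈ 17661 mm.
Setup B: H = 135²/(1.2×0.011) + 135 ≈ 1380816.8 mm; DoF = Df − Dn = 242098 − 179270 ≈ 62828 mm.
Ratio = 62828 / 17661 ≈ 3.56.

3.56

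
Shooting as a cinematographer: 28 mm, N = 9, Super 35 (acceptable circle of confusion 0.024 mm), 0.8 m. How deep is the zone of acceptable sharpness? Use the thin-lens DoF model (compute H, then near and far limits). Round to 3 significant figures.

Hyperfocal distance H = f²/(N·c) + f = 28²/(9 × 0.024) + 28 = 784/0.216 + 28 ≈ 3657.6 mm ≈ 3.658 m.
Near limit Dn = s·(H − f)/(H + s − 2f) = 800 × (3657.6 − 28) / (3657.6 + 800 − 2 × 28) = 800 × 3629.6 / 4401.6 ≈ 659.69 mm.
Far limit Df = s·(H − f)/(H − s) = 800 × (3657.6 − 28) / (3657.6 − 800) = 800 × 3629.6 / 2857.6 ≈ 1016.12 mm.
Depth of field = Df − Dn = 1016.12 − 659.69 ≈ 356.43 mm.

356 mm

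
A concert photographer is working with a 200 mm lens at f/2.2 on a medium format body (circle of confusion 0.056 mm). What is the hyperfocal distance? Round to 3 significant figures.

Hyperfocal distance H = f²/(N·c) + f = 200²/(2.2 × 0.056) + 200 = 40000/0.1232 + 200 ≈ 324875.3 mm ≈ 325 m.

325 m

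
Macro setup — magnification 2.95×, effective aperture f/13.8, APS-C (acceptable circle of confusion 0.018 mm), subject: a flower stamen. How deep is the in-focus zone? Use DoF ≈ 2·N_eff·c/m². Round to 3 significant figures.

At magnification m, DoF ≈ 2·N_eff·c/m² = 2 × 13.8 × 0.018 / 2.95² = 0.4968 / 8.703 ≈ 0.0571 mm.

0.0571 mm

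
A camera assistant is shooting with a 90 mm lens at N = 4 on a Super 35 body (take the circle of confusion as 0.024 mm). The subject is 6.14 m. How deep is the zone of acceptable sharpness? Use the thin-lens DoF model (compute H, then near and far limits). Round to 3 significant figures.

Hyperfocal distance H = f²/(N·c) + f = 90²/(4 × 0.024) + 90 = 8100/0.096 + 90 ≈ 84465.0 mm ≈ 84.47 m.
Near limit Dn = s·(H − f)/(H + s − 2f) = 6140 × (84465.0 − 90) / (84465.0 + 6140 − 2 × 90) = 6140 × 84375.0 / 90425.0 ≈ 5729.20 mm.
Far limit Df = s·(H − f)/(H − s) = 6140 × (84465.0 − 90) / (84465.0 − 6140) = 6140 × 84375.0 / 78325.0 ≈ 6614.27 mm.
Depth of field = Df − Dn = 6614.27 − 5729.20 ≈ 885.07 mm ≈ 0.885 m.

0.885 m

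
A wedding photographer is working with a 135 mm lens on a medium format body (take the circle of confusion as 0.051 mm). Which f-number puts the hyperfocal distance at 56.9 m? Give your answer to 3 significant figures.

Rearrange H = f²/(N·c) + f for N: N = f² / ((H − f)·c).
N = 135² / ((56900 − 135) × 0.051) = 18225 / 2895 ≈ 6.30.

f/6.30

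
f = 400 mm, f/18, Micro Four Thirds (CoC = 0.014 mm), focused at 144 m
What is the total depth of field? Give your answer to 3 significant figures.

68.6 m

Hyperfocal distance H = f²/(N·c) + f = 400²/(18 × 0.014) + 400 = 160000/0.252 + 400 ≈ 635320.6 mm ≈ 635.3 m.
Near limit Dn = s·(H − f)/(H + s − 2f) = 144000 × (635320.6 − 400) / (635320.6 + 144000 − 2 × 400) = 144000 × 634920.6 / 778520.6 ≈ 117439 mm.
Far limit Df = s·(H − f)/(H − s) = 144000 × (635320.6 − 400) / (635320.6 − 144000) = 144000 × 634920.6 / 491320.6 ≈ 186087 mm.
Depth of field = Df − Dn = 186087 − 117439 ≈ 68648 mm ≈ 68.6 m.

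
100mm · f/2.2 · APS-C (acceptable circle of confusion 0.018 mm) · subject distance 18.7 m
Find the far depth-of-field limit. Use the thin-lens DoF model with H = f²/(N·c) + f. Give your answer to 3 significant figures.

Hyperfocal distance H = f²/(N·c) + f = 100²/(2.2 × 0.018) + 100 = 10000/0.0396 + 100 ≈ 252625.3 mm ≈ 252.6 m.
Far limit Df = s·(H − f)/(H − s) = 18700 × (252625.3 − 100) / (252625.3 − 18700) = 18700 × 252525.3 / 233925.3 ≈ 20187 mm ≈ 20.2 m.

20.2 m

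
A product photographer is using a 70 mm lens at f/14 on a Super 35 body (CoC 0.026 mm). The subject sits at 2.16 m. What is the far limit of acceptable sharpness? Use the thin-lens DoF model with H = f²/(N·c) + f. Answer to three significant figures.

2.56 m

Hyperfocal distance H = f²/(N·c) + f = 70²/(14 × 0.026) + 70 = 4900/0.364 + 70 ≈ 13531.5 mm ≈ 13.53 m.
Far limit Df = s·(H − f)/(H − s) = 2160 × (13531.5 − 70) / (13531.5 − 2160) = 2160 × 13461.5 / 11371.5 ≈ 2557.0 mm ≈ 2.56 m.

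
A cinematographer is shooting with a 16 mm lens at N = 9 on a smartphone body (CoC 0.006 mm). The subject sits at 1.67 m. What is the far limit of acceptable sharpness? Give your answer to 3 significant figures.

2.56 m

Hyperfocal distance H = f²/(N·c) + f = 16²/(9 × 0.006) + 16 = 256/0.054 + 16 ≈ 4756.7 mm ≈ 4.757 m.
Far limit Df = s·(H − f)/(H − s) = 1670 × (4756.7 − 16) / (4756.7 − 1670) = 1670 × 4740.7 / 3086.7 ≈ 2564.9 mm ≈ 2.56 m.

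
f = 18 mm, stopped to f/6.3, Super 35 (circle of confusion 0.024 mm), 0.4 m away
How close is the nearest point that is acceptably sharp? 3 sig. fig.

339 mm

Hyperfocal distance H = f²/(N·c) + f = 18²/(6.3 × 0.024) + 18 = 324/0.1512 + 18 ≈ 2160.9 mm ≈ 2.161 m.
Near limit Dn = s·(H − f)/(H + s − 2f) = 400 × (2160.9 − 18) / (2160.9 + 400 − 2 × 18) = 400 × 2142.9 / 2524.9 ≈ 339.48 mm.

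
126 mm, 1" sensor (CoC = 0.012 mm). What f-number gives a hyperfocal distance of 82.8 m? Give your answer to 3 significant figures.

f/16

Rearrange H = f²/(N·c) + f for N: N = f² / ((H − f)·c).
N = 126² / ((82800 − 126) × 0.012) = 15876 / 992.1 ≈ 16.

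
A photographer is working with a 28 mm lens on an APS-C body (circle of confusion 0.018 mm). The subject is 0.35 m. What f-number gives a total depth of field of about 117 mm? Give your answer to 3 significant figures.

Write h = H − f = f²/(N·c). The thin-lens limits are Dn = s·h/(h + (s−f)) and Df = s·h/(h − (s−f)), so DoF = Df − Dn = 2·s·(s−f)·h / (h² − (s−f)²).
That is a quadratic in h: DoF·h² − 2·s·(s−f)·h − DoF·(s−f)² = 0 ⇒ h = (s−f)·(s + √(s² + DoF²)) / DoF = 322 × (350 + √(350² + 117²)) / 117 = 322 × (350 + 369.038) / 117 ≈ 1978.9 mm.
Then N = f²/(c·h) = 28² / (0.018 × 1978.9) = 784 / 35.620 ≈ 22.

f/22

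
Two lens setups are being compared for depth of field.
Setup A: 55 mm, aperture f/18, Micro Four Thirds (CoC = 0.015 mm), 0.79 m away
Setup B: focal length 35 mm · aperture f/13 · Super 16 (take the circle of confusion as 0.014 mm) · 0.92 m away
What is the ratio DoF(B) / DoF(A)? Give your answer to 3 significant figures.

Setup A: H = 55²/(18×0.015) + 55 ≈ 11258.7 mm; DoF = Df − Dn = 845.47 − 741.36 ≈ 104.11 mm.
Setup B: H = 35²/(13×0.014) + 35 ≈ 6765.8 mm; DoF = Df − Dn = 1059.28 − 813.09 ≈ 246.19 mm.
Ratio = 246.19 / 104.11 ≈ 2.36.

2.36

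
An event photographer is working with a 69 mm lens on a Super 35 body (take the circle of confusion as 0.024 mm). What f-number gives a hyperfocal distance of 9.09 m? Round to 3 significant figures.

f/22

Rearrange H = f²/(N·c) + f for N: N = f² / ((H − f)·c).
N = 69² / ((9090 − 69) × 0.024) = 4761 / 216.5 ≈ 22.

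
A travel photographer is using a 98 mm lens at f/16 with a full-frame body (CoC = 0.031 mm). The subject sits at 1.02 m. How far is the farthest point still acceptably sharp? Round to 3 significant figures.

Hyperfocal distance H = f²/(N·c) + f = 98²/(16 × 0.031) + 98 = 9604/0.496 + 98 ≈ 19460.9 mm ≈ 19.46 m.
Far limit Df = s·(H − f)/(H − s) = 1020 × (19460.9 − 98) / (19460.9 − 1020) = 1020 × 19362.9 / 18440.9 ≈ 1071.0 mm ≈ 1.07 m.

1.07 m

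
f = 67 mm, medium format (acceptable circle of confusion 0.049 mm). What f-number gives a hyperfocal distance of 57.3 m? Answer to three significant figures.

Rearrange H = f²/(N·c) + f for N: N = f² / ((H − f)·c).
N = 67² / ((57300 − 67) × 0.049) = 4489 / 2804 ≈ 1.60.

f/1.60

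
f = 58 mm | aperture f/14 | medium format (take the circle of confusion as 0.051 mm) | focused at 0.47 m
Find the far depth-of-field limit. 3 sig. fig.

0.515 m

Hyperfocal distance H = f²/(N·c) + f = 58²/(14 × 0.051) + 58 = 3364/0.714 + 58 ≈ 4769.5 mm ≈ 4.769 m.
Far limit Df = s·(H − f)/(H − s) = 470 × (4769.5 − 58) / (4769.5 − 470) = 470 × 4711.5 / 4299.5 ≈ 515.04 mm ≈ 0.515 m.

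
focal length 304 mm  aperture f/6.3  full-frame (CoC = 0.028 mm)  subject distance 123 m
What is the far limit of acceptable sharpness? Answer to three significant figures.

Hyperfocal distance H = f²/(N·c) + f = 304²/(6.3 × 0.028) + 304 = 92416/0.1764 + 304 ≈ 524204.2 mm ≈ 524.2 m.
Far limit Df = s·(H − f)/(H − s) = 123000 × (524204.2 − 304) / (524204.2 − 123000) = 123000 × 523900.2 / 401204.2 ≈ 160616 mm ≈ 161 m.

161 m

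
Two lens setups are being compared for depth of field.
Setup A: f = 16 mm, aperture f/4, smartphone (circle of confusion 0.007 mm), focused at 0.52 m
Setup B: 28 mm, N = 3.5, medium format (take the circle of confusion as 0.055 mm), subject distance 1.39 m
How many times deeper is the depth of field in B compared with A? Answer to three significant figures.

18.2

Setup A: H = 16²/(4×0.007) + 16 ≈ 9158.9 mm; DoF = Df − Dn = 550.337 − 492.833 ≈ 57.504 mm.
Setup B: H = 28²/(3.5×0.055) + 28 ≈ 4100.7 mm; DoF = Df − Dn = 2088.4 − 1041.7 ≈ 1046.7 mm.
Ratio = 1046.7 / 57.504 ≈ 18.2.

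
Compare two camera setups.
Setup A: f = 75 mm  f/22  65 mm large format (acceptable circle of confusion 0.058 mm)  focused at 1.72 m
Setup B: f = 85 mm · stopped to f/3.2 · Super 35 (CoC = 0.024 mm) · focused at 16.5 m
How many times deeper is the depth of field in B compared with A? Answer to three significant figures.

Setup A: H = 75²/(22×0.058) + 75 ≈ 4483.3 mm; DoF = Df − Dn = 2743.9 − 1252.6 ≈ 1491.3 mm.
Setup B: H = 85²/(3.2×0.024) + 85 ≈ 94160.5 mm; DoF = Df − Dn = 19987.6 − 14048.7 ≈ 5938.9 mm.
Ratio = 5938.9 / 1491.3 ≈ 3.98.

3.98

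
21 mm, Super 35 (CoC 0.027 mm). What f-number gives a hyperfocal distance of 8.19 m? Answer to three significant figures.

Rearrange H = f²/(N·c) + f for N: N = f² / ((H − f)·c).
N = 21² / ((8190 − 21) × 0.027) = 441 / 220.6 ≈ 2.00.

f/2.00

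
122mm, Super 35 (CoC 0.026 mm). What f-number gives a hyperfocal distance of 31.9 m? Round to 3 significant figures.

f/18

Rearrange H = f²/(N·c) + f for N: N = f² / ((H − f)·c).
N = 122² / ((31900 − 122) × 0.026) = 14884 / 826.2 ≈ 18.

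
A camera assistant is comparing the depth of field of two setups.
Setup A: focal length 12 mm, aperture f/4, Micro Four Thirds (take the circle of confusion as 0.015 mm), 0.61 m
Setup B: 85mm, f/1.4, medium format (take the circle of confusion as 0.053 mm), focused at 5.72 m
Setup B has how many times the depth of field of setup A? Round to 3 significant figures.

2.05

Setup A: H = 12²/(4×0.015) + 12 ≈ 2412.0 mm; DoF = Df − Dn = 812.43 − 488.33 ≈ 324.10 mm.
Setup B: H = 85²/(1.4×0.053) + 85 ≈ 97457.0 mm; DoF = Df − Dn = 6071.35 − 5407.09 ≈ 664.26 mm.
Ratio = 664.26 / 324.10 ≈ 2.05.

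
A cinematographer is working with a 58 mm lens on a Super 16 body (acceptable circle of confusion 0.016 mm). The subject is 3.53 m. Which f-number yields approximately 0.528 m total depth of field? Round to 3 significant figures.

f/4.50

Write h = H − f = f²/(N·c). The thin-lens limits are Dn = s·h/(h + (s−f)) and Df = s·h/(h − (s−f)), so DoF = Df − Dn = 2·s·(s−f)·h / (h² − (s−f)²).
That is a quadratic in h: DoF·h² − 2·s·(s−f)·h − DoF·(s−f)² = 0 ⇒ h = (s−f)·(s + √(s² + DoF²)) / DoF = 3472 × (3530 + √(3530² + 528²)) / 528 = 3472 × (3530 + 3569.27) / 528 ≈ 46683 mm.
Then N = f²/(c·h) = 58² / (0.016 × 46683) = 3364 / 746.93 ≈ 4.50.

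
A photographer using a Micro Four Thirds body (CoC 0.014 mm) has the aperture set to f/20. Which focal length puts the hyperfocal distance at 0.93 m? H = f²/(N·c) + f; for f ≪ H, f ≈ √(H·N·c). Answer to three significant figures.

From H = f²/(N·c) + f, with f ≪ H: f ≈ √(H·N·c) = √(930 × 20 × 0.014) = √260.40 ≈ 16.14 mm.
Exact: f² + N·c·f − N·c·H = 0 ⇒ f = (−N·c + √((N·c)² + 4·N·c·H))/2 = (−0.28 + √1041.7)/2 ≈ 15.998 mm ≈ 16.0 mm.

16.0 mm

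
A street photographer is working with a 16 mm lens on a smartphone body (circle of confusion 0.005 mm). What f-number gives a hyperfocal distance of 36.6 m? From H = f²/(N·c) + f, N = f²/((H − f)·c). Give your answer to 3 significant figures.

f/1.40

Rearrange H = f²/(N·c) + f for N: N = f² / ((H − f)·c).
N = 16² / ((36600 − 16) × 0.005) = 256 / 182.9 ≈ 1.40.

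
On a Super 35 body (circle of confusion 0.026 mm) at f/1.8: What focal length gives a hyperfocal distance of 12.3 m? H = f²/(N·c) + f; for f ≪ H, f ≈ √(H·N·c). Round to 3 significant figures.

24.0 mm

From H = f²/(N·c) + f, with f ≪ H: f ≈ √(H·N·c) = √(12300 × 1.8 × 0.026) = √575.64 ≈ 23.99 mm.
The +f correction barely moves this — solving exactly, f² + N·c·f − N·c·H = 0 ⇒ f = (−N·c + √((N·c)² + 4·N·c·H))/2 = (−0.0468 + √2302.6)/2 ≈ 23.969 mm, so f ≈ 24.0 mm.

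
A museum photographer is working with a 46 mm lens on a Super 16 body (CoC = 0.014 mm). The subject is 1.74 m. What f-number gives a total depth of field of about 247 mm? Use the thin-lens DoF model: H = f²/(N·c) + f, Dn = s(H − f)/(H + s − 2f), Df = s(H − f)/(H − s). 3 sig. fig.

f/6.30

Write h = H − f = f²/(N·c). The thin-lens limits are Dn = s·h/(h + (s−f)) and Df = s·h/(h − (s−f)), so DoF = Df − Dn = 2·s·(s−f)·h / (h² − (s−f)²).
That is a quadratic in h: DoF·h² − 2·s·(s−f)·h − DoF·(s−f)² = 0 ⇒ h = (s−f)·(s + √(s² + DoF²)) / DoF = 1694 × (1740 + √(1740² + 247²)) / 247 = 1694 × (1740 + 1757.44) / 247 ≈ 23987 mm.
Then N = f²/(c·h) = 46² / (0.014 × 23987) = 2116 / 335.81 ≈ 6.30.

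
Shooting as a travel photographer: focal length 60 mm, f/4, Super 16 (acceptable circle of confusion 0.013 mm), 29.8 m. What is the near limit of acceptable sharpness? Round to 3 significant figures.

Hyperfocal distance H = f²/(N·c) + f = 60²/(4 × 0.013) + 60 = 3600/0.052 + 60 ≈ 69290.8 mm ≈ 69.29 m.
Near limit Dn = s·(H − f)/(H + s − 2f) = 29800 × (69290.8 − 60) / (69290.8 + 29800 − 2 × 60) = 29800 × 69230.8 / 98970.8 ≈ 20845 mm ≈ 20.8 m.

20.8 m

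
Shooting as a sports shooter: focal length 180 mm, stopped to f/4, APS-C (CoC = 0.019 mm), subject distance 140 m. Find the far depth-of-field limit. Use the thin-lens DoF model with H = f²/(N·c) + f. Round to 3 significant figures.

Hyperfocal distance H = f²/(N·c) + f = 180²/(4 × 0.019) + 180 = 32400/0.076 + 180 ≈ 426495.8 mm ≈ 426.5 m.
Far limit Df = s·(H − f)/(H − s) = 140000 × (426495.8 − 180) / (426495.8 − 140000) = 140000 × 426315.8 / 286495.8 ≈ 208325 mm ≈ 208 m.

208 m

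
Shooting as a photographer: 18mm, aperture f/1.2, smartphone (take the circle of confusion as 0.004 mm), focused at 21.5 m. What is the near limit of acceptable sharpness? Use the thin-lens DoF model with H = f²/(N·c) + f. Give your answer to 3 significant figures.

16.3 m

Hyperfocal distance H = f²/(N·c) + f = 18²/(1.2 × 0.004) + 18 = 324/0.0048 + 18 ≈ 67518.0 mm ≈ 67.52 m.
Near limit Dn = s·(H − f)/(H + s − 2f) = 21500 × (67518.0 − 18) / (67518.0 + 21500 − 2 × 18) = 21500 × 67500.0 / 88982.0 ≈ 16309 mm ≈ 16.3 m.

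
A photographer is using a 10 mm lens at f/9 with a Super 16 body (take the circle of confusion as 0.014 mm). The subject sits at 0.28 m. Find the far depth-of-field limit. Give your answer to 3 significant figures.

424 mm

Hyperfocal distance H = f²/(N·c) + f = 10²/(9 × 0.014) + 10 = 100/0.126 + 10 ≈ 803.7 mm ≈ 0.804 m.
Far limit Df = s·(H − f)/(H − s) = 280 × (803.7 − 10) / (803.7 − 280) = 280 × 793.7 / 523.7 ≈ 424.37 mm.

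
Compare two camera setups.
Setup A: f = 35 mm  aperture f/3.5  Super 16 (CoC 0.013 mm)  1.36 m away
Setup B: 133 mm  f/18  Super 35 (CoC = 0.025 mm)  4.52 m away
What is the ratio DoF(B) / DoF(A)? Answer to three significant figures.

Setup A: H = 35²/(3.5×0.013) + 35 ≈ 26958.1 mm; DoF = Df − Dn = 1430.40 − 1296.21 ≈ 134.19 mm.
Setup B: H = 133²/(18×0.025) + 133 ≈ 39441.9 mm; DoF = Df − Dn = 5087.8 − 4066.2 ≈ 1021.6 mm.
Ratio = 1021.6 / 134.19 ≈ 7.61.

7.61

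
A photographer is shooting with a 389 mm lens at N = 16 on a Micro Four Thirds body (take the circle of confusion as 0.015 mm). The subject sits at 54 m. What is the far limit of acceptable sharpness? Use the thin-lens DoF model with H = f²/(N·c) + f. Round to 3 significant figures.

59.0 m

Hyperfocal distance H = f²/(N·c) + f = 389²/(16 × 0.015) + 389 = 151321/0.24 + 389 ≈ 630893.2 mm ≈ 630.9 m.
Far limit Df = s·(H − f)/(H − s) = 54000 × (630893.2 − 389) / (630893.2 − 54000) = 54000 × 630504.2 / 576893.2 ≈ 59018 mm ≈ 59.0 m.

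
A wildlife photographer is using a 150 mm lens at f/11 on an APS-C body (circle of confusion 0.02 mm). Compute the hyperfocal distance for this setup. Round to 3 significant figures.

102 m

Hyperfocal distance H = f²/(N·c) + f = 150²/(11 × 0.02) + 150 = 22500/0.22 + 150 ≈ 102422.7 mm ≈ 102 m.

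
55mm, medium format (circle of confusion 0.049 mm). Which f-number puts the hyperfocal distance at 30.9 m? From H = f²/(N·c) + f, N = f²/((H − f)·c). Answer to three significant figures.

f/2.00

Rearrange H = f²/(N·c) + f for N: N = f² / ((H − f)·c).
N = 55² / ((30900 − 55) × 0.049) = 3025 / 1511 ≈ 2.00.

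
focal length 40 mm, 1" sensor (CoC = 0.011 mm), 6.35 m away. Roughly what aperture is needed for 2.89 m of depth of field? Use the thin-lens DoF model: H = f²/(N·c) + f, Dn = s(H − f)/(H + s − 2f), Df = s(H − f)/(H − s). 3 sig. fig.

f/5

Write h = H − f = f²/(N·c). The thin-lens limits are Dn = s·h/(h + (s−f)) and Df = s·h/(h − (s−f)), so DoF = Df − Dn = 2·s·(s−f)·h / (h² − (s−f)²).
That is a quadratic in h: DoF·h² − 2·s·(s−f)·h − DoF·(s−f)² = 0 ⇒ h = (s−f)·(s + √(s² + DoF²)) / DoF = 6310 × (6350 + √(6350² + 2890²)) / 2890 = 6310 × (6350 + 6976.72) / 2890 ≈ 29097 mm.
Then N = f²/(c·h) = 40² / (0.011 × 29097) = 1600 / 320.07 ≈ 5.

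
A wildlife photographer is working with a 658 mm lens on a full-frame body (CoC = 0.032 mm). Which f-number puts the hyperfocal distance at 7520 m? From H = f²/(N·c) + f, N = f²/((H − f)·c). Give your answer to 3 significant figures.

Rearrange H = f²/(N·c) + f for N: N = f² / ((H − f)·c).
N = 658² / ((7520000 − 658) × 0.032) = 432964 / 240619 ≈ 1.80.

f/1.80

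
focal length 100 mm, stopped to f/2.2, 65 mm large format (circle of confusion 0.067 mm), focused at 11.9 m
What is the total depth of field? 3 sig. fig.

Hyperfocal distance H = f²/(N·c) + f = 100²/(2.2 × 0.067) + 100 = 10000/0.1474 + 100 ≈ 67942.6 mm ≈ 67.94 m.
Near limit Dn = s·(H − f)/(H + s − 2f) = 11900 × (67942.6 − 100) / (67942.6 + 11900 − 2 × 100) = 11900 × 67842.6 / 79642.6 ≈ 10136.9 mm.
Far limit Df = s·(H − f)/(H − s) = 11900 × (67942.6 − 100) / (67942.6 − 11900) = 11900 × 67842.6 / 56042.6 ≈ 14405.6 mm.
Depth of field = Df − Dn = 14405.6 − 10136.9 ≈ 4268.7 mm ≈ 4.27 m.

4.27 m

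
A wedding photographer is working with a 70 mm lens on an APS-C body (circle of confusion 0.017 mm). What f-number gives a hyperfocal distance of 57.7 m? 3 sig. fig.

Rearrange H = f²/(N·c) + f for N: N = f² / ((H − f)·c).
N = 70² / ((57700 − 70) × 0.017) = 4900 / 979.7 ≈ 5.

f/5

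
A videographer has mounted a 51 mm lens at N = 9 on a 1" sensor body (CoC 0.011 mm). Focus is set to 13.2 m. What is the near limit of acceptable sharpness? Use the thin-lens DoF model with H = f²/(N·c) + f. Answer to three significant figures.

8.80 m

Hyperfocal distance H = f²/(N·c) + f = 51²/(9 × 0.011) + 51 = 2601/0.099 + 51 ≈ 26323.7 mm ≈ 26.32 m.
Near limit Dn = s·(H − f)/(H + s − 2f) = 13200 × (26323.7 − 51) / (26323.7 + 13200 − 2 × 51) = 13200 × 26272.7 / 39421.7 ≈ 8797.2 mm ≈ 8.80 m.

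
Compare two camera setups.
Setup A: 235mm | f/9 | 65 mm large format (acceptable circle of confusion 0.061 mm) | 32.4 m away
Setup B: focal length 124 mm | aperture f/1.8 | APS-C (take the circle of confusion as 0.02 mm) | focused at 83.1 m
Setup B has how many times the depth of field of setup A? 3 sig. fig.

Setup A: H = 235²/(9×0.061) + 235 ≈ 100827.0 mm; DoF = Df − Dn = 47630 − 24550 ≈ 23080 mm.
Setup B: H = 124²/(1.8×0.02) + 124 ≈ 427235.1 mm; DoF = Df − Dn = 103137 − 69582 ≈ 33555 mm.
Ratio = 33555 / 23080 ≈ 1.45.

1.45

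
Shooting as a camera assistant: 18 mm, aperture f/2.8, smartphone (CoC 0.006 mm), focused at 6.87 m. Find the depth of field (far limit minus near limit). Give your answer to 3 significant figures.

5.59 m

Hyperfocal distance H = f²/(N·c) + f = 18²/(2.8 × 0.006) + 18 = 324/0.0168 + 18 ≈ 19303.7 mm ≈ 19.30 m.
Near limit Dn = s·(H − f)/(H + s − 2f) = 6870 × (19303.7 − 18) / (19303.7 + 6870 − 2 × 18) = 6870 × 19285.7 / 26137.7 ≈ 5069.0 mm.
Far limit Df = s·(H − f)/(H − s) = 6870 × (19303.7 − 18) / (19303.7 − 6870) = 6870 × 19285.7 / 12433.7 ≈ 10655.9 mm.
Depth of field = Df − Dn = 10655.9 − 5069.0 ≈ 5586.9 mm ≈ 5.59 m.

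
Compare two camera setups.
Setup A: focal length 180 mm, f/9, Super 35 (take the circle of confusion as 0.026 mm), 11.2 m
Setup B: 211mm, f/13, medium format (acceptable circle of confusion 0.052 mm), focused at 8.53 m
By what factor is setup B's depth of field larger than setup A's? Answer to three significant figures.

Setup A: H = 180²/(9×0.026) + 180 ≈ 138641.5 mm; DoF = Df − Dn = 12168.5 − 10374.3 ≈ 1794.2 mm.
Setup B: H = 211²/(13×0.052) + 211 ≈ 66070.5 mm; DoF = Df − Dn = 9763.2 − 7573.4 ≈ 2189.8 mm.
Ratio = 2189.8 / 1794.2 ≈ 1.22.

1.22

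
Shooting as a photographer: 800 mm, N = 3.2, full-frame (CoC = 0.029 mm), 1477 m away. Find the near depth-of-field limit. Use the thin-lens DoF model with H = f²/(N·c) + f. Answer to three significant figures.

Hyperfocal distance H = f²/(N·c) + f = 800²/(3.2 × 0.029) + 800 = 640000/0.0928 + 800 ≈ 6897351.7 mm ≈ 6897 m.
Near limit Dn = s·(H − f)/(H + s − 2f) = 1477000 × (6897351.7 − 800) / (6897351.7 + 1477000 − 2 × 800) = 1477000 × 6896551.7 / 8372751.7 ≈ 1216590 mm ≈ 1220 m.

1220 m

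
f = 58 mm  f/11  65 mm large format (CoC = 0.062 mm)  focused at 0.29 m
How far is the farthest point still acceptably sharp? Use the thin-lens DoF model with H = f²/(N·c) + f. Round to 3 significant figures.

304 mm

Hyperfocal distance H = f²/(N·c) + f = 58²/(11 × 0.062) + 58 = 3364/0.682 + 58 ≈ 4990.6 mm ≈ 4.991 m.
Far limit Df = s·(H − f)/(H − s) = 290 × (4990.6 − 58) / (4990.6 − 290) = 290 × 4932.6 / 4700.6 ≈ 304.31 mm.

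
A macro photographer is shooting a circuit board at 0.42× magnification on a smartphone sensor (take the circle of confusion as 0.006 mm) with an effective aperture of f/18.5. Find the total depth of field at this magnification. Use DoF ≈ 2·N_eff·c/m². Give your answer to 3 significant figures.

1.26 mm

At magnification m, DoF ≈ 2·N_eff·c/m² = 2 × 18.5 × 0.006 / 0.42² = 0.222 / 0.1764 ≈ 1.26 mm.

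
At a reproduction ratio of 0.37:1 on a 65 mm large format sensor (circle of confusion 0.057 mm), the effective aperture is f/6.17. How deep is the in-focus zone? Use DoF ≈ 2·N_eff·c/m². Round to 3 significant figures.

5.14 mm

At magnification m, DoF ≈ 2·N_eff·c/m² = 2 × 6.17 × 0.057 / 0.37² = 0.7034 / 0.1369 ≈ 5.14 mm.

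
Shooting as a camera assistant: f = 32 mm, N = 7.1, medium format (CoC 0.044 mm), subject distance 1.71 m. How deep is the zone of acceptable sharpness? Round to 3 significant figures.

Hyperfocal distance H = f²/(N·c) + f = 32²/(7.1 × 0.044) + 32 = 1024/0.3124 + 32 ≈ 3309.8 mm ≈ 3.310 m.
Near limit Dn = s·(H − f)/(H + s − 2f) = 1710 × (3309.8 − 32) / (3309.8 + 1710 − 2 × 32) = 1710 × 3277.8 / 4955.8 ≈ 1131.0 mm.
Far limit Df = s·(H − f)/(H − s) = 1710 × (3309.8 − 32) / (3309.8 − 1710) = 1710 × 3277.8 / 1599.8 ≈ 3503.5 mm.
Depth of field = Df − Dn = 3503.5 − 1131.0 ≈ 2372.5 mm ≈ 2.37 m.

2.37 m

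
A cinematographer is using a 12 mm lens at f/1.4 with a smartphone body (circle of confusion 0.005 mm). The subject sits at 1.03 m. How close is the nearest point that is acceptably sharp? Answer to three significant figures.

Hyperfocal distance H = f²/(N·c) + f = 12²/(1.4 × 0.005) + 12 = 144/0.007 + 12 ≈ 20583.4 mm ≈ 20.58 m.
Near limit Dn = s·(H − f)/(H + s − 2f) = 1030 × (20583.4 − 12) / (20583.4 + 1030 − 2 × 12) = 1030 × 20571.4 / 21589.4 ≈ 981.43 mm ≈ 0.981 m.

0.981 m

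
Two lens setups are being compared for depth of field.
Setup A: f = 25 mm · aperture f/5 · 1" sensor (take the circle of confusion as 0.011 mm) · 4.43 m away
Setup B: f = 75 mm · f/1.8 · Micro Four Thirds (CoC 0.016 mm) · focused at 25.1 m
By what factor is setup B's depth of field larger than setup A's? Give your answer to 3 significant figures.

Setup A: H = 25²/(5×0.011) + 25 ≈ 11388.6 mm; DoF = Df − Dn = 7234.3 − 3192.5 ≈ 4041.8 mm.
Setup B: H = 75²/(1.8×0.016) + 75 ≈ 195387.5 mm; DoF = Df − Dn = 28788.6 − 22249.2 ≈ 6539.4 mm.
Ratio = 6539.4 / 4041.8 ≈ 1.62.

1.62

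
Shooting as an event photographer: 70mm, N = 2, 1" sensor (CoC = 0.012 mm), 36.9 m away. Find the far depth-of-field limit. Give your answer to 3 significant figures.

45.0 m

Hyperfocal distance H = f²/(N·c) + f = 70²/(2 × 0.012) + 70 = 4900/0.024 + 70 ≈ 204236.7 mm ≈ 204.2 m.
Far limit Df = s·(H − f)/(H − s) = 36900 × (204236.7 − 70) / (204236.7 − 36900) = 36900 × 204166.7 / 167336.7 ≈ 45022 mm ≈ 45.0 m.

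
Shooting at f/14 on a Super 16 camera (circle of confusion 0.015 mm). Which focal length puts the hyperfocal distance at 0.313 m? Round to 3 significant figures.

From H = f²/(N·c) + f, with f ≪ H: f ≈ √(H·N·c) = √(313 × 14 × 0.015) = √65.730 ≈ 8.107 mm.
Exact: f² + N·c·f − N·c·H = 0 ⇒ f = (−N·c + √((N·c)² + 4·N·c·H))/2 = (−0.21 + √262.96)/2 ≈ 8.0031 mm ≈ 8.00 mm.

8.00 mm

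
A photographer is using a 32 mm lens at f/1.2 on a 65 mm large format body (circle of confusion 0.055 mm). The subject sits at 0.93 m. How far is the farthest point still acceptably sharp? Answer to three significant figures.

Hyperfocal distance H = f²/(N·c) + f = 32²/(1.2 × 0.055) + 32 = 1024/0.066 + 32 ≈ 15547.2 mm ≈ 15.55 m.
Far limit Df = s·(H − f)/(H − s) = 930 × (15547.2 − 32) / (15547.2 − 930) = 930 × 15515.2 / 14617.2 ≈ 987.13 mm ≈ 0.987 m.

0.987 m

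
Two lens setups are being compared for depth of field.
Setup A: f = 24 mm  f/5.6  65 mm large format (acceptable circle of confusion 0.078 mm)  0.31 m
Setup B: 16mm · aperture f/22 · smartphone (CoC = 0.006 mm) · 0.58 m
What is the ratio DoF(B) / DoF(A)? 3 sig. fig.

2.61

Setup A: H = 24²/(5.6×0.078) + 24 ≈ 1342.7 mm; DoF = Df − Dn = 395.85 − 254.75 ≈ 141.10 mm.
Setup B: H = 16²/(22×0.006) + 16 ≈ 1955.4 mm; DoF = Df − Dn = 817.84 − 449.33 ≈ 368.51 mm.
Ratio = 368.51 / 141.10 ≈ 2.61.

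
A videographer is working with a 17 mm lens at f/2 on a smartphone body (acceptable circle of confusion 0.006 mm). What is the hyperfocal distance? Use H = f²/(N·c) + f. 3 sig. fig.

Hyperfocal distance H = f²/(N·c) + f = 17²/(2 × 0.006) + 17 = 289/0.012 + 17 ≈ 24100.3 mm ≈ 24.1 m.

24.1 m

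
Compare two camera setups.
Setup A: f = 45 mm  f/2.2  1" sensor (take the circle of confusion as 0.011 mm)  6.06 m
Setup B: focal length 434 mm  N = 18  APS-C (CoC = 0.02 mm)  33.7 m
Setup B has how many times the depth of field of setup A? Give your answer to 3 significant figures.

Setup A: H = 45²/(2.2×0.011) + 45 ≈ 83722.7 mm; DoF = Df − Dn = 6529.35 − 5653.60 ≈ 875.75 mm.
Setup B: H = 434²/(18×0.02) + 434 ≈ 523645.1 mm; DoF = Df − Dn = 35988.1 − 31685.4 ≈ 4302.7 mm.
Ratio = 4302.7 / 875.75 ≈ 4.91.

4.91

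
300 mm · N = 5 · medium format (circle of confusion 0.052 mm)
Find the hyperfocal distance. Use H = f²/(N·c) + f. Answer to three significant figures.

Hyperfocal distance H = f²/(N·c) + f = 300²/(5 × 0.052) + 300 = 90000/0.26 + 300 ≈ 346453.8 mm ≈ 346 m.

346 m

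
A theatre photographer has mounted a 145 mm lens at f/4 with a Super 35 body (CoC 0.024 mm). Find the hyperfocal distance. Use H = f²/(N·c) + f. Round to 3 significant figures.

219 m

Hyperfocal distance H = f²/(N·c) + f = 145²/(4 × 0.024) + 145 = 21025/0.096 + 145 ≈ 219155.4 mm ≈ 219 m.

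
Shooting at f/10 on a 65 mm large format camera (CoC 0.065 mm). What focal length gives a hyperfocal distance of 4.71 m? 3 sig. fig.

55.0 mm

From H = f²/(N·c) + f, with f ≪ H: f ≈ √(H·N·c) = √(4710 × 10 × 0.065) = √3061.5 ≈ 55.33 mm.
Exact: f² + N·c·f − N·c·H = 0 ⇒ f = (−N·c + √((N·c)² + 4·N·c·H))/2 = (−0.65 + √12246)/2 ≈ 55.007 mm ≈ 55.0 mm.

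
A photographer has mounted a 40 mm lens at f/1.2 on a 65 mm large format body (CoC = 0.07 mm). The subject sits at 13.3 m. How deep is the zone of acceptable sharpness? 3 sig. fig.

35.9 m

Hyperfocal distance H = f²/(N·c) + f = 40²/(1.2 × 0.07) + 40 = 1600/0.084 + 40 ≈ 19087.6 mm ≈ 19.09 m.
Near limit Dn = s·(H − f)/(H + s − 2f) = 13300 × (19087.6 − 40) / (19087.6 + 13300 − 2 × 40) = 13300 × 19047.6 / 32307.6 ≈ 7841 mm.
Far limit Df = s·(H − f)/(H − s) = 13300 × (19087.6 − 40) / (19087.6 − 13300) = 13300 × 19047.6 / 5787.6 ≈ 43772 mm.
Depth of field = Df − Dn = 43772 − 7841 ≈ 35931 mm ≈ 35.9 m.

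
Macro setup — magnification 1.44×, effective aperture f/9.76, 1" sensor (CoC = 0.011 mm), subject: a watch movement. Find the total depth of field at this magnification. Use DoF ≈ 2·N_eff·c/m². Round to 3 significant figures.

0.104 mm

At magnification m, DoF ≈ 2·N_eff·c/m² = 2 × 9.76 × 0.011 / 1.44² = 0.2147 / 2.074 ≈ 0.104 mm.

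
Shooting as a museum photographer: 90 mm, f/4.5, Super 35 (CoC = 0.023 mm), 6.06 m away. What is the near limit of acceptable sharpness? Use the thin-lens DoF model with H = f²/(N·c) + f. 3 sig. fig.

5.63 m

Hyperfocal distance H = f²/(N·c) + f = 90²/(4.5 × 0.023) + 90 = 8100/0.1035 + 90 ≈ 78350.9 mm ≈ 78.35 m.
Near limit Dn = s·(H − f)/(H + s − 2f) = 6060 × (78350.9 − 90) / (78350.9 + 6060 − 2 × 90) = 6060 × 78260.9 / 84230.9 ≈ 5630.5 mm ≈ 5.63 m.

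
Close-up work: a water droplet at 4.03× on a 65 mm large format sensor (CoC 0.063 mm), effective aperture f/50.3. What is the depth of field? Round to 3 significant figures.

0.390 mm

At magnification m, DoF ≈ 2·N_eff·c/m² = 2 × 50.3 × 0.063 / 4.03² = 6.338 / 16.24 ≈ 0.39 mm.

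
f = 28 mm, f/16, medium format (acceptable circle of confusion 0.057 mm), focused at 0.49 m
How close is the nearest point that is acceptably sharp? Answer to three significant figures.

319 mm

Hyperfocal distance H = f²/(N·c) + f = 28²/(16 × 0.057) + 28 = 784/0.912 + 28 ≈ 887.6 mm ≈ 0.888 m.
Near limit Dn = s·(H − f)/(H + s − 2f) = 490 × (887.6 − 28) / (887.6 + 490 − 2 × 28) = 490 × 859.6 / 1321.6 ≈ 318.71 mm.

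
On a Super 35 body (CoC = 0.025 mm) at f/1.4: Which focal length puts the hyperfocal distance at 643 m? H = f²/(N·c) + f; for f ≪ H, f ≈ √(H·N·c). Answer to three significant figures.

From H = f²/(N·c) + f, with f ≪ H: f ≈ √(H·N·c) = √(643000 × 1.4 × 0.025) = √22505 ≈ 150.0 mm.
The +f correction barely moves this — solving exactly, f² + N·c·f − N·c·H = 0 ⇒ f = (−N·c + √((N·c)² + 4·N·c·H))/2 = (−0.035 + √90020)/2 ≈ 150.00 mm, so f ≈ 150 mm.

150 mm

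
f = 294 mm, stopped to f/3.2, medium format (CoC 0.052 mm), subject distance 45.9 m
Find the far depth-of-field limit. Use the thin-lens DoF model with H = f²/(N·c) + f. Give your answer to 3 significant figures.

50.3 m

Hyperfocal distance H = f²/(N·c) + f = 294²/(3.2 × 0.052) + 294 = 86436/0.1664 + 294 ≈ 519741.1 mm ≈ 519.7 m.
Far limit Df = s·(H − f)/(H − s) = 45900 × (519741.1 − 294) / (519741.1 − 45900) = 45900 × 519447.1 / 473841.1 ≈ 50318 mm ≈ 50.3 m.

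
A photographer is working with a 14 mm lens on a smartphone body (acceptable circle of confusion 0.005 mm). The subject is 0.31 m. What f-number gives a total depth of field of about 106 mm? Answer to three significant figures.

Write h = H − f = f²/(N·c). The thin-lens limits are Dn = s·h/(h + (s−f)) and Df = s·h/(h − (s−f)), so DoF = Df − Dn = 2·s·(s−f)·h / (h² − (s−f)²).
That is a quadratic in h: DoF·h² − 2·s·(s−f)·h − DoF·(s−f)² = 0 ⇒ h = (s−f)·(s + √(s² + DoF²)) / DoF = 296 × (310 + √(310² + 106²)) / 106 = 296 × (310 + 327.622) / 106 ≈ 1780.5 mm.
Then N = f²/(c·h) = 14² / (0.005 × 1780.5) = 196 / 8.9026 ≈ 22.

f/22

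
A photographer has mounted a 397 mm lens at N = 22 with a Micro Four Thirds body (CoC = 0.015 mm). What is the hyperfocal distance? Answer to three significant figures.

Hyperfocal distance H = f²/(N·c) + f = 397²/(22 × 0.015) + 397 = 157609/0.33 + 397 ≈ 478000.0 mm ≈ 478 m.

478 m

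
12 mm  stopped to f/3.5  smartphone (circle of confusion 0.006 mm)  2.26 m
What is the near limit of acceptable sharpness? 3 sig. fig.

1.70 m

Hyperfocal distance H = f²/(N·c) + f = 12²/(3.5 × 0.006) + 12 = 144/0.021 + 12 ≈ 6869.1 mm ≈ 6.869 m.
Near limit Dn = s·(H − f)/(H + s − 2f) = 2260 × (6869.1 − 12) / (6869.1 + 2260 − 2 × 12) = 2260 × 6857.1 / 9105.1 ≈ 1702.0 mm ≈ 1.70 m.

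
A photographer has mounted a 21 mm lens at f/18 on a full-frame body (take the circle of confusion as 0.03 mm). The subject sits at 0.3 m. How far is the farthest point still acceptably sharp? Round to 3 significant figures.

Hyperfocal distance H = f²/(N·c) + f = 21²/(18 × 0.03) + 21 = 441/0.54 + 21 ≈ 837.7 mm ≈ 0.838 m.
Far limit Df = s·(H − f)/(H − s) = 300 × (837.7 − 21) / (837.7 − 300) = 300 × 816.7 / 537.7 ≈ 455.67 mm.

456 mm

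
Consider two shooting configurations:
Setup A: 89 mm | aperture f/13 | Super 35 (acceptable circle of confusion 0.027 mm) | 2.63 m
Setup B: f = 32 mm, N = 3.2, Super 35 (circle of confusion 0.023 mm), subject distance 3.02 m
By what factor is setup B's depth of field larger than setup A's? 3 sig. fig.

2.27

Setup A: H = 89²/(13×0.027) + 89 ≈ 22656.0 mm; DoF = Df − Dn = 2963.71 − 2363.84 ≈ 599.87 mm.
Setup B: H = 32²/(3.2×0.023) + 32 ≈ 13945.0 mm; DoF = Df − Dn = 3846.0 − 2486.1 ≈ 1359.9 mm.
Ratio = 1359.9 / 599.87 ≈ 2.27.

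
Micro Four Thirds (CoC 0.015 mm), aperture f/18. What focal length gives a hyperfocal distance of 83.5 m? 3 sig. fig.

From H = f²/(N·c) + f, with f ≪ H: f ≈ √(H·N·c) = √(83500 × 18 × 0.015) = √22545 ≈ 150.1 mm.
The +f correction barely moves this — solving exactly, f² + N·c·f − N·c·H = 0 ⇒ f = (−N·c + √((N·c)² + 4·N·c·H))/2 = (−0.27 + √90180)/2 ≈ 150.01 mm, so f ≈ 150 mm.

150 mm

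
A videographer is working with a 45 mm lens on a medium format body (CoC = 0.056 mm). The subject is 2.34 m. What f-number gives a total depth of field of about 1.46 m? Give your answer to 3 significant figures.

Write h = H − f = f²/(N·c). The thin-lens limits are Dn = s·h/(h + (s−f)) and Df = s·h/(h − (s−f)), so DoF = Df − Dn = 2·s·(s−f)·h / (h² − (s−f)²).
That is a quadratic in h: DoF·h² − 2·s·(s−f)·h − DoF·(s−f)² = 0 ⇒ h = (s−f)·(s + √(s² + DoF²)) / DoF = 2295 × (2340 + √(2340² + 1460²)) / 1460 = 2295 × (2340 + 2758.12) / 1460 ≈ 8013.8 mm.
Then N = f²/(c·h) = 45² / (0.056 × 8013.8) = 2025 / 448.77 ≈ 4.51.

f/4.51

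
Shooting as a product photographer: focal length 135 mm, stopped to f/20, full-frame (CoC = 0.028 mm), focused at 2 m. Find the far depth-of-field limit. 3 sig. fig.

Hyperfocal distance H = f²/(N·c) + f = 135²/(20 × 0.028) + 135 = 18225/0.56 + 135 ≈ 32679.6 mm ≈ 32.68 m.
Far limit Df = s·(H − f)/(H − s) = 2000 × (32679.6 − 135) / (32679.6 − 2000) = 2000 × 32544.6 / 30679.6 ≈ 2121.6 mm ≈ 2.12 m.

2.12 m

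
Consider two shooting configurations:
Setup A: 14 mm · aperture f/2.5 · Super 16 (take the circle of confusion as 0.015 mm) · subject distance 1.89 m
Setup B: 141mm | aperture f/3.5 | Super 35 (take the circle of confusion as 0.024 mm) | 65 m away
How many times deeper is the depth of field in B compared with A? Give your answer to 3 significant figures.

Setup A: H = 14²/(2.5×0.015) + 14 ≈ 5240.7 mm; DoF = Df − Dn = 2948.2 − 1390.8 ≈ 1557.4 mm.
Setup B: H = 141²/(3.5×0.024) + 141 ≈ 236819.6 mm; DoF = Df − Dn = 89536 − 51019 ≈ 38517 mm.
Ratio = 38517 / 1557.4 ≈ 24.7.

24.7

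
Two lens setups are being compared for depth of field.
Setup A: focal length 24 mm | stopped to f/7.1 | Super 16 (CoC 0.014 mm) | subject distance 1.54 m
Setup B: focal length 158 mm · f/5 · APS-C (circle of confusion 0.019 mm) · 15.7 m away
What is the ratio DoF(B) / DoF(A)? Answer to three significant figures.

Setup A: H = 24²/(7.1×0.014) + 24 ≈ 5818.8 mm; DoF = Df − Dn = 2085.63 − 1220.66 ≈ 864.97 mm.
Setup B: H = 158²/(5×0.019) + 158 ≈ 262936.9 mm; DoF = Df − Dn = 16686.9 − 14823.3 ≈ 1863.6 mm.
Ratio = 1863.6 / 864.97 ≈ 2.15.

2.15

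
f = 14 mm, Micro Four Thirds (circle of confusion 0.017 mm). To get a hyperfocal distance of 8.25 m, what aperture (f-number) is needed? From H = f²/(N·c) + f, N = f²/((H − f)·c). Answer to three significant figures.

f/1.40

Rearrange H = f²/(N·c) + f for N: N = f² / ((H − f)·c).
N = 14² / ((8250 − 14) × 0.017) = 196 / 140.0 ≈ 1.40.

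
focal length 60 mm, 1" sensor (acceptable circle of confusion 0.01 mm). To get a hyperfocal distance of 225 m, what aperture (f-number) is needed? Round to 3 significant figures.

f/1.60

Rearrange H = f²/(N·c) + f for N: N = f² / ((H − f)·c).
N = 60² / ((225000 − 60) × 0.01) = 3600 / 2249 ≈ 1.60.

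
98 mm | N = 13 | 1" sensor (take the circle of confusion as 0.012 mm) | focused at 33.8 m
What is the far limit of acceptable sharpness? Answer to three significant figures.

74.7 m

Hyperfocal distance H = f²/(N·c) + f = 98²/(13 × 0.012) + 98 = 9604/0.156 + 98 ≈ 61662.1 mm ≈ 61.66 m.
Far limit Df = s·(H − f)/(H − s) = 33800 × (61662.1 − 98) / (61662.1 − 33800) = 33800 × 61564.1 / 27862.1 ≈ 74684 mm ≈ 74.7 m.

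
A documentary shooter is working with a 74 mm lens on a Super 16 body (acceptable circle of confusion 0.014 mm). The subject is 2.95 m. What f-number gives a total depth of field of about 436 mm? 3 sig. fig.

f/10

Write h = H − f = f²/(N·c). The thin-lens limits are Dn = s·h/(h + (s−f)) and Df = s·h/(h − (s−f)), so DoF = Df − Dn = 2·s·(s−f)·h / (h² − (s−f)²).
That is a quadratic in h: DoF·h² − 2·s·(s−f)·h − DoF·(s−f)² = 0 ⇒ h = (s−f)·(s + √(s² + DoF²)) / DoF = 2876 × (2950 + √(2950² + 436²)) / 436 = 2876 × (2950 + 2982.05) / 436 ≈ 39130 mm.
Then N = f²/(c·h) = 74² / (0.014 × 39130) = 5476 / 547.82 ≈ 10.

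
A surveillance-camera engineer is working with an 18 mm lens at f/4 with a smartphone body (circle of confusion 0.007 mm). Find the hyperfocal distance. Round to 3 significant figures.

Hyperfocal distance H = f²/(N·c) + f = 18²/(4 × 0.007) + 18 = 324/0.028 + 18 ≈ 11589.4 mm ≈ 11.6 m.

11.6 m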